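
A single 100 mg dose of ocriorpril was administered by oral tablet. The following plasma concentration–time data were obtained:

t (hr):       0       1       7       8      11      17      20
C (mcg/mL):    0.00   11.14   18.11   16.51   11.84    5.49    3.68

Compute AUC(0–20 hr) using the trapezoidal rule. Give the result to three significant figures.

Trapezoidal AUC_0→20:
  [0→1]: (0.00+11.14)/2 × 1 = 5.57
  [1→7]: (11.14+18.11)/2 × 6 = 87.75
  [7→8]: (18.11+16.51)/2 × 1 = 17.31
  [8→11]: (16.51+11.84)/2 × 3 = 42.525
  [11→17]: (11.84+5.49)/2 × 6 = 51.99
  [17→20]: (5.49+3.68)/2 × 3 = 13.755
  Sum = 218.9 mcg/mL·hr

AUC = 219 mcg/mL·hr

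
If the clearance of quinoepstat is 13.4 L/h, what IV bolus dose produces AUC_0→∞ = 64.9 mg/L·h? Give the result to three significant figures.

Dose_iv = CL × AUC_0→∞
     = 13.4 × 64.9 = 869.66 mg

Dose = 870 mg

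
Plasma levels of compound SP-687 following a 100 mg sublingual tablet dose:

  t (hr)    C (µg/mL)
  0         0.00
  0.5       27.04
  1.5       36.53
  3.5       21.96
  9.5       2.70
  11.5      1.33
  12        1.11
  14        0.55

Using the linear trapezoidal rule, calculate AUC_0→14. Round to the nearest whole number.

AUC = 177 µg/mL·hr

Trapezoidal AUC_0→14:
  [0→0.5]: (0.00+27.04)/2 × 0.5 = 6.76
  [0.5→1.5]: (27.04+36.53)/2 × 1 = 31.785
  [1.5→3.5]: (36.53+21.96)/2 × 2 = 58.49
  [3.5→9.5]: (21.96+2.70)/2 × 6 = 73.98
  [9.5→11.5]: (2.70+1.33)/2 × 2 = 4.03
  [11.5→12]: (1.33+1.11)/2 × 0.5 = 0.61
  [12→14]: (1.11+0.55)/2 × 2 = 1.66
  Sum = 177.315 µg/mL·hr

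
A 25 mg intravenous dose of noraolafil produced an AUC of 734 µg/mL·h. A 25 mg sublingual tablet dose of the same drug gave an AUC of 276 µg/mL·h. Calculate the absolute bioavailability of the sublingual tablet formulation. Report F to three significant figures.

F = (AUC_ev / D_ev) / (AUC_iv / D_iv)
  = (276/25) / (734/25)
  = 11.04 / 29.36 = 0.3760

F = 0.376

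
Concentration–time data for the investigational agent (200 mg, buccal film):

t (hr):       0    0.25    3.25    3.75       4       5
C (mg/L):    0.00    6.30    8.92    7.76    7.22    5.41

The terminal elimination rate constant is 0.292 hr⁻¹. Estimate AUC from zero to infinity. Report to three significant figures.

Trapezoidal AUC_0→5:
  [0→0.25]: (0.00+6.30)/2 × 0.25 = 0.7875
  [0.25→3.25]: (6.30+8.92)/2 × 3 = 22.83
  [3.25→3.75]: (8.92+7.76)/2 × 0.5 = 4.17
  [3.75→4]: (7.76+7.22)/2 × 0.25 = 1.8725
  [4→5]: (7.22+5.41)/2 × 1 = 6.315
  Sum = 35.975 mg/L·hr
Extrapolated tail: C_last / k_e = 5.41 / 0.292 = 18.527
AUC_0→∞ = 35.975 + 18.527 = 54.502 mg/L·hr

AUC = 54.5 mg/L·hr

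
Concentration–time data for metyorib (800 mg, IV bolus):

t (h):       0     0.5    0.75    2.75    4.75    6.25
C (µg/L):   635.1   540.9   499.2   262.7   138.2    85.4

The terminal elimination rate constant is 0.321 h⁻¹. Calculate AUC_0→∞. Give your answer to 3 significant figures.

AUC = 2020 µg/L·h

Trapezoidal AUC_0→6.25:
  [0→0.5]: (635.1+540.9)/2 × 0.5 = 294.0
  [0.5→0.75]: (540.9+499.2)/2 × 0.25 = 130.0125
  [0.75→2.75]: (499.2+262.7)/2 × 2 = 761.9
  [2.75→4.75]: (262.7+138.2)/2 × 2 = 400.9
  [4.75→6.25]: (138.2+85.4)/2 × 1.5 = 167.7
  Sum = 1754.5125 µg/L·h
Extrapolated tail: C_last / k_e = 85.4 / 0.321 = 266.044
AUC_0→∞ = 1754.5125 + 266.044 = 2020.5565 µg/L·h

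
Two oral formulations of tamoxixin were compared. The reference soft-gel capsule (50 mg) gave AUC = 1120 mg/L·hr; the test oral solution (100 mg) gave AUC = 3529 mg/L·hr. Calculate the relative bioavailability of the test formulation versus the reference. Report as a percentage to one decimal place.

F_rel = 157.5%

F_rel = (AUC_test/D_test) / (AUC_ref/D_ref)
      = (3529/100) / (1120/50)
      = 35.29 / 22.4 = 1.5754 = 157.54%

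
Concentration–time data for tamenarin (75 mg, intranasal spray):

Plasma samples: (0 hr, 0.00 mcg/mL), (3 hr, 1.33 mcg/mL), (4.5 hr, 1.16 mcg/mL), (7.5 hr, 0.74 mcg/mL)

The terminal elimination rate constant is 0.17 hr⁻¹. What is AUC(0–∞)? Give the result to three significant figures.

AUC = 11.1 mcg/mL·hr

Trapezoidal AUC_0→7.5:
  [0→3]: (0.00+1.33)/2 × 3 = 1.995
  [3→4.5]: (1.33+1.16)/2 × 1.5 = 1.8675
  [4.5→7.5]: (1.16+0.74)/2 × 3 = 2.85
  Sum = 6.7125 mcg/mL·hr
Extrapolated tail: C_last / k_e = 0.74 / 0.17 = 4.353
AUC_0→∞ = 6.7125 + 4.353 = 11.0655 mcg/mL·hr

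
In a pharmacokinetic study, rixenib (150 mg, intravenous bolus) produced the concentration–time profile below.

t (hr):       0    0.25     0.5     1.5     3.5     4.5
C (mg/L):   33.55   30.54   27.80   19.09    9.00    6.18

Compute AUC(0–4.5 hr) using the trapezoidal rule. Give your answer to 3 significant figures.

AUC = 74.4 mg/L·hr

Trapezoidal AUC_0→4.5:
  [0→0.25]: (33.55+30.54)/2 × 0.25 = 8.01125
  [0.25→0.5]: (30.54+27.80)/2 × 0.25 = 7.2925
  [0.5→1.5]: (27.80+19.09)/2 × 1 = 23.445
  [1.5→3.5]: (19.09+9.00)/2 × 2 = 28.09
  [3.5→4.5]: (9.00+6.18)/2 × 1 = 7.59
  Sum = 74.42875 mg/L·hr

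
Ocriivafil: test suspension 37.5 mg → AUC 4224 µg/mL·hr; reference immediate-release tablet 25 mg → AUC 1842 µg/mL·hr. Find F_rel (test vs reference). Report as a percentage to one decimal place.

F_rel = 152.9%

F_rel = (AUC_test/D_test) / (AUC_ref/D_ref)
      = (4224/37.5) / (1842/25)
      = 112.64 / 73.68 = 1.5288 = 152.88%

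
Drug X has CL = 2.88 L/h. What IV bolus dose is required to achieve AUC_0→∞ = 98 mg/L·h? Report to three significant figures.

Dose = 282 mg

Dose_iv = CL × AUC_0→∞
     = 2.88 × 98 = 282.24 mg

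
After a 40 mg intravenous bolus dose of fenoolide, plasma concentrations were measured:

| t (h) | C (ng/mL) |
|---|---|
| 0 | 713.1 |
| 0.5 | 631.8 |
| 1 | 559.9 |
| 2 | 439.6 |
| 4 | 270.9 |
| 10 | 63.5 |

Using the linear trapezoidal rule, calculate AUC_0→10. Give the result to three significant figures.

Trapezoidal AUC_0→10:
  [0→0.5]: (713.1+631.8)/2 × 0.5 = 336.225
  [0.5→1]: (631.8+559.9)/2 × 0.5 = 297.925
  [1→2]: (559.9+439.6)/2 × 1 = 499.75
  [2→4]: (439.6+270.9)/2 × 2 = 710.5
  [4→10]: (270.9+63.5)/2 × 6 = 1003.2
  Sum = 2847.6 ng/mL·h

AUC = 2850 ng/mL·h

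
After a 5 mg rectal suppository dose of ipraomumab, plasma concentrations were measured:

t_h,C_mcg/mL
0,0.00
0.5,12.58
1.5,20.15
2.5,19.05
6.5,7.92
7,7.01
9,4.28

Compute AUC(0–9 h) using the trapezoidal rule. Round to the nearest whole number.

AUC = 108 mcg/mL·h

Trapezoidal AUC_0→9:
  [0→0.5]: (0.00+12.58)/2 × 0.5 = 3.145
  [0.5→1.5]: (12.58+20.15)/2 × 1 = 16.365
  [1.5→2.5]: (20.15+19.05)/2 × 1 = 19.6
  [2.5→6.5]: (19.05+7.92)/2 × 4 = 53.94
  [6.5→7]: (7.92+7.01)/2 × 0.5 = 3.7325
  [7→9]: (7.01+4.28)/2 × 2 = 11.29
  Sum = 108.0725 mcg/mL·h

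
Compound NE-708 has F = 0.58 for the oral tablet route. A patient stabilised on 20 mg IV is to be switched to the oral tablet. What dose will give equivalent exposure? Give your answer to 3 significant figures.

D_oral = 34.5 mg

For equal systemic exposure: F × D_ev = D_iv
D_ev = D_iv / F = 20 / 0.58 = 34.4828 mg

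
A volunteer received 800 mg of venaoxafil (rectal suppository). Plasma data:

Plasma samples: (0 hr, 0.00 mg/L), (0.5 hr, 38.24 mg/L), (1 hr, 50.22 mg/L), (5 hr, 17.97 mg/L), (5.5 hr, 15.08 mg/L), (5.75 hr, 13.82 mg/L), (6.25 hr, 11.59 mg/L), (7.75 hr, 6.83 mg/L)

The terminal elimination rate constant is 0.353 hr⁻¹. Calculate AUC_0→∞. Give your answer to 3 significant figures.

AUC = 219 mg/L·hr

Trapezoidal AUC_0→7.75:
  [0→0.5]: (0.00+38.24)/2 × 0.5 = 9.56
  [0.5→1]: (38.24+50.22)/2 × 0.5 = 22.115
  [1→5]: (50.22+17.97)/2 × 4 = 136.38
  [5→5.5]: (17.97+15.08)/2 × 0.5 = 8.2625
  [5.5→5.75]: (15.08+13.82)/2 × 0.25 = 3.6125
  [5.75→6.25]: (13.82+11.59)/2 × 0.5 = 6.3525
  [6.25→7.75]: (11.59+6.83)/2 × 1.5 = 13.815
  Sum = 200.0975 mg/L·hr
Extrapolated tail: C_last / k_e = 6.83 / 0.353 = 19.348
AUC_0→∞ = 200.0975 + 19.348 = 219.4455 mg/L·hr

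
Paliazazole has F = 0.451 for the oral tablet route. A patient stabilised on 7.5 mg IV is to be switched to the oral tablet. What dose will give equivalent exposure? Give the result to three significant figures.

D_oral = 16.6 mg

For equal systemic exposure: F × D_ev = D_iv
D_ev = D_iv / F = 7.5 / 0.451 = 16.6297 mg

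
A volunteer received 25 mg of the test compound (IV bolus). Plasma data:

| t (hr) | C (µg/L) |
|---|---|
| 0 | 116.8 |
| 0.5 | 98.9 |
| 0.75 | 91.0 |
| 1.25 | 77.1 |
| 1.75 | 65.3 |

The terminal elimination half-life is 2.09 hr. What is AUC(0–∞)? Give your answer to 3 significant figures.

AUC = 352 µg/L·hr

Trapezoidal AUC_0→1.75:
  [0→0.5]: (116.8+98.9)/2 × 0.5 = 53.925
  [0.5→0.75]: (98.9+91.0)/2 × 0.25 = 23.7375
  [0.75→1.25]: (91.0+77.1)/2 × 0.5 = 42.025
  [1.25→1.75]: (77.1+65.3)/2 × 0.5 = 35.6
  Sum = 155.2875 µg/L·hr
k_e = ln2 / t½ = 0.693147 / 2.09 = 0.3316 hr^-1
Extrapolated tail: C_last / k_e = 65.3 / 0.3316 = 196.924
AUC_0→∞ = 155.2875 + 196.924 = 352.2115 µg/L·hr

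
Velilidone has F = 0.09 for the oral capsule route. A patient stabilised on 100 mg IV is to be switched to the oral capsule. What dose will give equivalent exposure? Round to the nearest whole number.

D_oral = 1111 mg

For equal systemic exposure: F × D_ev = D_iv
D_ev = D_iv / F = 100 / 0.09 = 1111.11 mg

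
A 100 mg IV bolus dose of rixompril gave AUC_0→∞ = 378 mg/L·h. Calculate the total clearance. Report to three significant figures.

CL = Dose_iv / AUC_0→∞
   = 100 / 378 = 0.26455 L/h

CL = 0.265 L/h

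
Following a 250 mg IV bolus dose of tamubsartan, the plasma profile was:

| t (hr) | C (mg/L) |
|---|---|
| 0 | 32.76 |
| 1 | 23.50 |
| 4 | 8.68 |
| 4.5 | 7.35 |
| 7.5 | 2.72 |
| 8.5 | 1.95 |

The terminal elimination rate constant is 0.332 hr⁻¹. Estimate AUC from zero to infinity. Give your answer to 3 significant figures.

AUC = 104 mg/L·hr

Trapezoidal AUC_0→8.5:
  [0→1]: (32.76+23.50)/2 × 1 = 28.13
  [1→4]: (23.50+8.68)/2 × 3 = 48.27
  [4→4.5]: (8.68+7.35)/2 × 0.5 = 4.0075
  [4.5→7.5]: (7.35+2.72)/2 × 3 = 15.105
  [7.5→8.5]: (2.72+1.95)/2 × 1 = 2.335
  Sum = 97.8475 mg/L·hr
Extrapolated tail: C_last / k_e = 1.95 / 0.332 = 5.873
AUC_0→∞ = 97.8475 + 5.873 = 103.7205 mg/L·hr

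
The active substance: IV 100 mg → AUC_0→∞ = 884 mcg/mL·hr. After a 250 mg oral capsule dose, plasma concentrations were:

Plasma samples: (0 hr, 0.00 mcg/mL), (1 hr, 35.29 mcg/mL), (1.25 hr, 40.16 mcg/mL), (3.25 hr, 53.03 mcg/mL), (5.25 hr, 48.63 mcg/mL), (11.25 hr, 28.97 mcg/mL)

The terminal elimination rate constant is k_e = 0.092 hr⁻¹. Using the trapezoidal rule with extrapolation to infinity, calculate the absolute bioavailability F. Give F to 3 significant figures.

F = 0.348

Trapezoidal AUC_0→11.25 (oral capsule):
  [0→1]: (0.00+35.29)/2 × 1 = 17.645
  [1→1.25]: (35.29+40.16)/2 × 0.25 = 9.43125
  [1.25→3.25]: (40.16+53.03)/2 × 2 = 93.19
  [3.25→5.25]: (53.03+48.63)/2 × 2 = 101.66
  [5.25→11.25]: (48.63+28.97)/2 × 6 = 232.8
  Sum = 454.72625 mcg/mL·hr
Tail: C_last/k_e = 28.97/0.092 = 314.891
AUC_0→∞ (oral capsule) = 454.72625 + 314.891 = 769.61725 mcg/mL·hr
F = (AUC_ev/D_ev)/(AUC_iv/D_iv) = (769.61725/250)/(884/100) = 3.078469/8.84 = 0.3482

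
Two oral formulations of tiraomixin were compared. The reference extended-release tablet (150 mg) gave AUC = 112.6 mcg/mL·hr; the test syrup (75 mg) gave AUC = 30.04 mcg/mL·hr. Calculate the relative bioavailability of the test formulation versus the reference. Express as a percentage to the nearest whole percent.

F_rel = (AUC_test/D_test) / (AUC_ref/D_ref)
      = (30.04/75) / (112.6/150)
      = 0.400533 / 0.750667 = 0.5336 = 53.36%

F_rel = 53%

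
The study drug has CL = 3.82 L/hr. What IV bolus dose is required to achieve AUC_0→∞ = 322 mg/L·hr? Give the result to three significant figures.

Dose_iv = CL × AUC_0→∞
     = 3.82 × 322 = 1230.04 mg

Dose = 1230 mg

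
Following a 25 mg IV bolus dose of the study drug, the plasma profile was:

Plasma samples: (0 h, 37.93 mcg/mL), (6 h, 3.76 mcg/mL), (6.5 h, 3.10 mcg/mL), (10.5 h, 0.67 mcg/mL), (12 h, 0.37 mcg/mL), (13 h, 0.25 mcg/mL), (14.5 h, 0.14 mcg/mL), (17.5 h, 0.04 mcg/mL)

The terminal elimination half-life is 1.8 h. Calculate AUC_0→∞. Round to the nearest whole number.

Trapezoidal AUC_0→17.5:
  [0→6]: (37.93+3.76)/2 × 6 = 125.07
  [6→6.5]: (3.76+3.10)/2 × 0.5 = 1.715
  [6.5→10.5]: (3.10+0.67)/2 × 4 = 7.54
  [10.5→12]: (0.67+0.37)/2 × 1.5 = 0.78
  [12→13]: (0.37+0.25)/2 × 1 = 0.31
  [13→14.5]: (0.25+0.14)/2 × 1.5 = 0.2925
  [14.5→17.5]: (0.14+0.04)/2 × 3 = 0.27
  Sum = 135.9775 mcg/mL·h
k_e = ln2 / t½ = 0.693147 / 1.8 = 0.3851 h^-1
Extrapolated tail: C_last / k_e = 0.04 / 0.3851 = 0.104
AUC_0→∞ = 135.9775 + 0.104 = 136.0815 mcg/mL·h

AUC = 136 mcg/mL·h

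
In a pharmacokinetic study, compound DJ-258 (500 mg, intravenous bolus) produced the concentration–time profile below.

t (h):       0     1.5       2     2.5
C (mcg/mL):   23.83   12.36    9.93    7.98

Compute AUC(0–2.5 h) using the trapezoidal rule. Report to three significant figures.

Trapezoidal AUC_0→2.5:
  [0→1.5]: (23.83+12.36)/2 × 1.5 = 27.1425
  [1.5→2]: (12.36+9.93)/2 × 0.5 = 5.5725
  [2→2.5]: (9.93+7.98)/2 × 0.5 = 4.4775
  Sum = 37.1925 mcg/mL·h

AUC = 37.2 mcg/mL·h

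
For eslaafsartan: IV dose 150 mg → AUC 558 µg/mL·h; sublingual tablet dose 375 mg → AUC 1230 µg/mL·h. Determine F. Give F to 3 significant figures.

F = 0.882

F = (AUC_ev / D_ev) / (AUC_iv / D_iv)
  = (1230/375) / (558/150)
  = 3.28 / 3.72 = 0.8817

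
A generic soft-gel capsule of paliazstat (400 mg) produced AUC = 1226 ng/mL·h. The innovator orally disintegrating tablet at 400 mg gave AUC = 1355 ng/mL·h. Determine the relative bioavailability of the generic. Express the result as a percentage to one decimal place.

F_rel = (AUC_test/D_test) / (AUC_ref/D_ref)
      = (1226/400) / (1355/400)
      = 3.065 / 3.3875 = 0.9048 = 90.48%

F_rel = 90.5%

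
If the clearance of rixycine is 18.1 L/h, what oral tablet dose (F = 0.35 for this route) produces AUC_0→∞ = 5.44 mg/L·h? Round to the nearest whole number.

Dose = 281 mg

Dose = CL × AUC_0→∞ / F
     = 18.1 × 5.44 / 0.35 = 281.326 mg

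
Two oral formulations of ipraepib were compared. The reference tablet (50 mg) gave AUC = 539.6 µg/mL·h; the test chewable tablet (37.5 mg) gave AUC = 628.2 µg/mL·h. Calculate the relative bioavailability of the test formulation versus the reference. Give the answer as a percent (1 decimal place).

F_rel = 155.2%

F_rel = (AUC_test/D_test) / (AUC_ref/D_ref)
      = (628.2/37.5) / (539.6/50)
      = 16.752 / 10.792 = 1.5523 = 155.23%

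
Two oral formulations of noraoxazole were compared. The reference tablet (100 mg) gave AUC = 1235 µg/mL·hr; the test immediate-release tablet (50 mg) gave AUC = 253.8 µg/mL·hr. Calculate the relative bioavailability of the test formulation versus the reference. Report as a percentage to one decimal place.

F_rel = 41.1%

F_rel = (AUC_test/D_test) / (AUC_ref/D_ref)
      = (253.8/50) / (1235/100)
      = 5.076 / 12.35 = 0.4110 = 41.10%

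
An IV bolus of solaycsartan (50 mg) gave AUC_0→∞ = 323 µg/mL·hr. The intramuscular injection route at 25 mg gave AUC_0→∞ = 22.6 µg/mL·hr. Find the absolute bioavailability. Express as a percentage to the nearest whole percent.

F = (AUC_ev / D_ev) / (AUC_iv / D_iv)
  = (22.6/25) / (323/50)
  = 0.904 / 6.46 = 0.1399
  = 13.99%

F = 14%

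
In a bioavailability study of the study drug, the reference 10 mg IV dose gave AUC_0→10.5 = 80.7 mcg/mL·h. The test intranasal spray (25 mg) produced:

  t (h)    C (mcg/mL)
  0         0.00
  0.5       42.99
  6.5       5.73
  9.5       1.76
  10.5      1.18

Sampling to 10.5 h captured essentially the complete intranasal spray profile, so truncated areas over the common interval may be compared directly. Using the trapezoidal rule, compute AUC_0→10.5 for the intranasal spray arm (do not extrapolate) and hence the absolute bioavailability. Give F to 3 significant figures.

F = 0.841

Trapezoidal AUC_0→10.5 (intranasal spray):
  [0→0.5]: (0.00+42.99)/2 × 0.5 = 10.7475
  [0.5→6.5]: (42.99+5.73)/2 × 6 = 146.16
  [6.5→9.5]: (5.73+1.76)/2 × 3 = 11.235
  [9.5→10.5]: (1.76+1.18)/2 × 1 = 1.47
  Sum = 169.6125 mcg/mL·h
F = (AUC_ev/D_ev)/(AUC_iv/D_iv) = (169.6125/25)/(80.7/10) = 6.7845/8.07 = 0.8407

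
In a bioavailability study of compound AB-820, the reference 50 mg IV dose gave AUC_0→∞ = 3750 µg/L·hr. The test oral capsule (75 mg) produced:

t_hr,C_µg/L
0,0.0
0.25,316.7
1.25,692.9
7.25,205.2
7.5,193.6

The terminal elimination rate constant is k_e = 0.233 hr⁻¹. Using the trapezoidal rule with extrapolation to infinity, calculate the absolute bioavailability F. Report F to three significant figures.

Trapezoidal AUC_0→7.5 (oral capsule):
  [0→0.25]: (0.0+316.7)/2 × 0.25 = 39.5875
  [0.25→1.25]: (316.7+692.9)/2 × 1 = 504.8
  [1.25→7.25]: (692.9+205.2)/2 × 6 = 2694.3
  [7.25→7.5]: (205.2+193.6)/2 × 0.25 = 49.85
  Sum = 3288.5375 µg/L·hr
Tail: C_last/k_e = 193.6/0.233 = 830.901
AUC_0→∞ (oral capsule) = 3288.5375 + 830.901 = 4119.4385 µg/L·hr
F = (AUC_ev/D_ev)/(AUC_iv/D_iv) = (4119.4385/75)/(3750/50) = 54.9258/75 = 0.7323

F = 0.732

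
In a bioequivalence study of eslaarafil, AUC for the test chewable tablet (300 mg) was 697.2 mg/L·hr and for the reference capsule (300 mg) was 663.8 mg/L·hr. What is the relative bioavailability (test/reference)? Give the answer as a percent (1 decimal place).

F_rel = 105.0%

F_rel = (AUC_test/D_test) / (AUC_ref/D_ref)
      = (697.2/300) / (663.8/300)
      = 2.324 / 2.21267 = 1.0503 = 105.03%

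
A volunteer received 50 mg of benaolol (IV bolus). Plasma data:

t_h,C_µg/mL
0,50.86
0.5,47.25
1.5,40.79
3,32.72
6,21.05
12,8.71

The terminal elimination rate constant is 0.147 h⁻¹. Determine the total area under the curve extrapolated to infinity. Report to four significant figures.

AUC = 352.9 µg/mL·h

Trapezoidal AUC_0→12:
  [0→0.5]: (50.86+47.25)/2 × 0.5 = 24.5275
  [0.5→1.5]: (47.25+40.79)/2 × 1 = 44.02
  [1.5→3]: (40.79+32.72)/2 × 1.5 = 55.1325
  [3→6]: (32.72+21.05)/2 × 3 = 80.655
  [6→12]: (21.05+8.71)/2 × 6 = 89.28
  Sum = 293.615 µg/mL·h
Extrapolated tail: C_last / k_e = 8.71 / 0.147 = 59.252
AUC_0→∞ = 293.615 + 59.252 = 352.867 µg/mL·h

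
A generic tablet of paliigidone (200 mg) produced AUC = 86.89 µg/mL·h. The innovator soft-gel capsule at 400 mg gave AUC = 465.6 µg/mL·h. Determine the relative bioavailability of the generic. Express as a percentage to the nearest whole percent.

F_rel = 37%

F_rel = (AUC_test/D_test) / (AUC_ref/D_ref)
      = (86.89/200) / (465.6/400)
      = 0.43445 / 1.164 = 0.3732 = 37.32%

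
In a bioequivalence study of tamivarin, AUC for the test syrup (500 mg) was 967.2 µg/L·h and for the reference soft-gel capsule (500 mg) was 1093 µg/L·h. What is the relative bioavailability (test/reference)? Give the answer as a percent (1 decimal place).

F_rel = (AUC_test/D_test) / (AUC_ref/D_ref)
      = (967.2/500) / (1093/500)
      = 1.9344 / 2.186 = 0.8849 = 88.49%

F_rel = 88.5%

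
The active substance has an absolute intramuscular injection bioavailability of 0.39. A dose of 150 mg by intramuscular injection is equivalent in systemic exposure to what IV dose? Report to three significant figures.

D_iv = 58.5 mg

Systemic exposure from an extravascular dose = F × D_ev, so the equivalent IV dose is F × D_ev.
D_iv = F × D_ev = 0.39 × 150 = 58.5 mg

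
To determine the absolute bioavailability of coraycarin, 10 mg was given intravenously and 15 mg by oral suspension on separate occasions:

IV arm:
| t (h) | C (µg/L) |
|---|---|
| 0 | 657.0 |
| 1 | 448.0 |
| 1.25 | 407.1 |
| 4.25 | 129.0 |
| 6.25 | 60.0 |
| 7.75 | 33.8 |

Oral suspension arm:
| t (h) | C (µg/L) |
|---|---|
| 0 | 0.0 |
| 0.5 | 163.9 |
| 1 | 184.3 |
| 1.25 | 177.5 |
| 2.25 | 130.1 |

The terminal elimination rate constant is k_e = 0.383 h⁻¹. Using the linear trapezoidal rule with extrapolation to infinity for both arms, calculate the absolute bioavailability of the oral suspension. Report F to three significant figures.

F = 0.245

Trapezoidal AUC_0→7.75 (IV):
  [0→1]: (657.0+448.0)/2 × 1 = 552.5
  [1→1.25]: (448.0+407.1)/2 × 0.25 = 106.8875
  [1.25→4.25]: (407.1+129.0)/2 × 3 = 804.15
  [4.25→6.25]: (129.0+60.0)/2 × 2 = 189.0
  [6.25→7.75]: (60.0+33.8)/2 × 1.5 = 70.35
  Sum = 1722.8875 µg/L·h
IV tail: 33.8/0.383 = 88.251; AUC_iv,0→∞ = 1722.8875 + 88.251 = 1811.1385 µg/L·h
Trapezoidal AUC_0→2.25 (oral suspension):
  [0→0.5]: (0.0+163.9)/2 × 0.5 = 40.975
  [0.5→1]: (163.9+184.3)/2 × 0.5 = 87.05
  [1→1.25]: (184.3+177.5)/2 × 0.25 = 45.225
  [1.25→2.25]: (177.5+130.1)/2 × 1 = 153.8
  Sum = 327.05 µg/L·h
oral suspension tail: 130.1/0.383 = 339.687; AUC_ev,0→∞ = 327.05 + 339.687 = 666.737 µg/L·h
F = (AUC_ev/D_ev)/(AUC_iv/D_iv) = (666.737/15)/(1811.1385/10) = 44.4491/181.11385 = 0.2454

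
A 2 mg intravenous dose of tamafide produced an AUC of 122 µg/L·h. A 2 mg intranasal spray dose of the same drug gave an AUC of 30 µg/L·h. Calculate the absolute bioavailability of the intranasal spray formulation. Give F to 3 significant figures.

F = 0.246

F = (AUC_ev / D_ev) / (AUC_iv / D_iv)
  = (30/2) / (122/2)
  = 15 / 61 = 0.2459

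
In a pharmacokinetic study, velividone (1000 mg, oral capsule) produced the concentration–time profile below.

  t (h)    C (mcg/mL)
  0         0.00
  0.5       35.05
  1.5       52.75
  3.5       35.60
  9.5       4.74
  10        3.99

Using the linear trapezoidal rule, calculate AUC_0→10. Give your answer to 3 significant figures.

AUC = 264 mcg/mL·h

Trapezoidal AUC_0→10:
  [0→0.5]: (0.00+35.05)/2 × 0.5 = 8.7625
  [0.5→1.5]: (35.05+52.75)/2 × 1 = 43.9
  [1.5→3.5]: (52.75+35.60)/2 × 2 = 88.35
  [3.5→9.5]: (35.60+4.74)/2 × 6 = 121.02
  [9.5→10]: (4.74+3.99)/2 × 0.5 = 2.1825
  Sum = 264.215 mcg/mL·h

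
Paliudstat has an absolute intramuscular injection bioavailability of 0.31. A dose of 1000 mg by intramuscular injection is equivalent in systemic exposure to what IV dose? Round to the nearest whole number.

D_iv = 310 mg

Systemic exposure from an extravascular dose = F × D_ev, so the equivalent IV dose is F × D_ev.
D_iv = F × D_ev = 0.31 × 1000 = 310 mg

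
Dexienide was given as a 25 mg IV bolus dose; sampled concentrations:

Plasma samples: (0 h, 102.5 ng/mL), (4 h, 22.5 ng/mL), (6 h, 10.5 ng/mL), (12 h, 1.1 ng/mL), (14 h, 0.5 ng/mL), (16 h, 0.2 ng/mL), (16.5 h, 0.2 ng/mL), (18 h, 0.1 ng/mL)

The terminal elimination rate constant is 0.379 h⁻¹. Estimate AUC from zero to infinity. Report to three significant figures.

Trapezoidal AUC_0→18:
  [0→4]: (102.5+22.5)/2 × 4 = 250.0
  [4→6]: (22.5+10.5)/2 × 2 = 33.0
  [6→12]: (10.5+1.1)/2 × 6 = 34.8
  [12→14]: (1.1+0.5)/2 × 2 = 1.6
  [14→16]: (0.5+0.2)/2 × 2 = 0.7
  [16→16.5]: (0.2+0.2)/2 × 0.5 = 0.1
  [16.5→18]: (0.2+0.1)/2 × 1.5 = 0.225
  Sum = 320.425 ng/mL·h
Extrapolated tail: C_last / k_e = 0.1 / 0.379 = 0.264
AUC_0→∞ = 320.425 + 0.264 = 320.689 ng/mL·h

AUC = 321 ng/mL·h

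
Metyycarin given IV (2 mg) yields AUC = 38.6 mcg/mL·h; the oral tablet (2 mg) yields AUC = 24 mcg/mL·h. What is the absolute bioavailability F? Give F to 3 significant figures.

F = 0.622

F = (AUC_ev / D_ev) / (AUC_iv / D_iv)
  = (24/2) / (38.6/2)
  = 12 / 19.3 = 0.6218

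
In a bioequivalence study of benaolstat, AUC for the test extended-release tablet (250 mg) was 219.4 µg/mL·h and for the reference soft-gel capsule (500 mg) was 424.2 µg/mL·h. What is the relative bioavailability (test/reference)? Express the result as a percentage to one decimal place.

F_rel = 103.4%

F_rel = (AUC_test/D_test) / (AUC_ref/D_ref)
      = (219.4/250) / (424.2/500)
      = 0.8776 / 0.8484 = 1.0344 = 103.44%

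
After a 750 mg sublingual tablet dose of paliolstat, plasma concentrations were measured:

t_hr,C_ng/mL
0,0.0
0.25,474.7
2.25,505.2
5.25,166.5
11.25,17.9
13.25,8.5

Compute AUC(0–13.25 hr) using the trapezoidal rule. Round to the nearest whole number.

Trapezoidal AUC_0→13.25:
  [0→0.25]: (0.0+474.7)/2 × 0.25 = 59.3375
  [0.25→2.25]: (474.7+505.2)/2 × 2 = 979.9
  [2.25→5.25]: (505.2+166.5)/2 × 3 = 1007.55
  [5.25→11.25]: (166.5+17.9)/2 × 6 = 553.2
  [11.25→13.25]: (17.9+8.5)/2 × 2 = 26.4
  Sum = 2626.3875 ng/mL·hr

AUC = 2626 ng/mL·hr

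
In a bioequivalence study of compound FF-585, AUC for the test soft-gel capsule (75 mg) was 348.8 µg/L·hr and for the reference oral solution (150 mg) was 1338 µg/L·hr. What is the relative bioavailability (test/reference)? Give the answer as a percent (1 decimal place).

F_rel = (AUC_test/D_test) / (AUC_ref/D_ref)
      = (348.8/75) / (1338/150)
      = 4.65067 / 8.92 = 0.5214 = 52.14%

F_rel = 52.1%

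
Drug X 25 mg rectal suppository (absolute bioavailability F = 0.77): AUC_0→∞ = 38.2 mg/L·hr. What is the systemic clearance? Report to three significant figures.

CL = F × Dose / AUC_0→∞
   = 0.77 × 25 / 38.2 = 0.503927 L/hr

CL = 0.504 L/hr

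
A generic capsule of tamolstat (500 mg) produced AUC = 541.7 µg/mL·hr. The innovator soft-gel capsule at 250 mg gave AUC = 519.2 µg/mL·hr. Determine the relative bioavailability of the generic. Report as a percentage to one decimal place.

F_rel = 52.2%

F_rel = (AUC_test/D_test) / (AUC_ref/D_ref)
      = (541.7/500) / (519.2/250)
      = 1.0834 / 2.0768 = 0.5217 = 52.17%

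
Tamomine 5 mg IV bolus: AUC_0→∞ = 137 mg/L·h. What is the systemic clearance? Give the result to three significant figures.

CL = 0.0365 L/h

CL = Dose_iv / AUC_0→∞
   = 5 / 137 = 0.0364964 L/h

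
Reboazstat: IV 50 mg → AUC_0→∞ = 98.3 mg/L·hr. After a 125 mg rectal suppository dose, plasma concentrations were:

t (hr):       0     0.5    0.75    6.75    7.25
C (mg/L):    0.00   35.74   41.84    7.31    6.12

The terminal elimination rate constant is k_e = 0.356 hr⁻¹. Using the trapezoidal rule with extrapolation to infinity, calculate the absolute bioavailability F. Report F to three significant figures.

F = 0.759

Trapezoidal AUC_0→7.25 (rectal suppository):
  [0→0.5]: (0.00+35.74)/2 × 0.5 = 8.935
  [0.5→0.75]: (35.74+41.84)/2 × 0.25 = 9.6975
  [0.75→6.75]: (41.84+7.31)/2 × 6 = 147.45
  [6.75→7.25]: (7.31+6.12)/2 × 0.5 = 3.3575
  Sum = 169.44 mg/L·hr
Tail: C_last/k_e = 6.12/0.356 = 17.191
AUC_0→∞ (rectal suppository) = 169.44 + 17.191 = 186.631 mg/L·hr
F = (AUC_ev/D_ev)/(AUC_iv/D_iv) = (186.631/125)/(98.3/50) = 1.493048/1.966 = 0.7594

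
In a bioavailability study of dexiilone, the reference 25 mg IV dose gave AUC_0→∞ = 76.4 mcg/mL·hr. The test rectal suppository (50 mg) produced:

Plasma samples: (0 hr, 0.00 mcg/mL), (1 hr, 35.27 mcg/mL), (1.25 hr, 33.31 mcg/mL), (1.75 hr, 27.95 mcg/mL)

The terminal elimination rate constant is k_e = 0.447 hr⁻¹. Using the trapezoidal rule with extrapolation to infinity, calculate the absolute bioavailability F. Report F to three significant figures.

Trapezoidal AUC_0→1.75 (rectal suppository):
  [0→1]: (0.00+35.27)/2 × 1 = 17.635
  [1→1.25]: (35.27+33.31)/2 × 0.25 = 8.5725
  [1.25→1.75]: (33.31+27.95)/2 × 0.5 = 15.315
  Sum = 41.5225 mcg/mL·hr
Tail: C_last/k_e = 27.95/0.447 = 62.528
AUC_0→∞ (rectal suppository) = 41.5225 + 62.528 = 104.0505 mcg/mL·hr
F = (AUC_ev/D_ev)/(AUC_iv/D_iv) = (104.0505/50)/(76.4/25) = 2.08101/3.056 = 0.6810

F = 0.681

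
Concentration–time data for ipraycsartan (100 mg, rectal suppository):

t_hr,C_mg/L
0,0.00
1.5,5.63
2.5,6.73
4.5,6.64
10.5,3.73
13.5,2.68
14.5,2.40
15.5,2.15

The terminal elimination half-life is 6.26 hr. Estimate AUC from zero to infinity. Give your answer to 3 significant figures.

Trapezoidal AUC_0→15.5:
  [0→1.5]: (0.00+5.63)/2 × 1.5 = 4.2225
  [1.5→2.5]: (5.63+6.73)/2 × 1 = 6.18
  [2.5→4.5]: (6.73+6.64)/2 × 2 = 13.37
  [4.5→10.5]: (6.64+3.73)/2 × 6 = 31.11
  [10.5→13.5]: (3.73+2.68)/2 × 3 = 9.615
  [13.5→14.5]: (2.68+2.40)/2 × 1 = 2.54
  [14.5→15.5]: (2.40+2.15)/2 × 1 = 2.275
  Sum = 69.3125 mg/L·hr
k_e = ln2 / t½ = 0.693147 / 6.26 = 0.1107 hr^-1
Extrapolated tail: C_last / k_e = 2.15 / 0.1107 = 19.422
AUC_0→∞ = 69.3125 + 19.422 = 88.7345 mg/L·hr

AUC = 88.7 mg/L·hr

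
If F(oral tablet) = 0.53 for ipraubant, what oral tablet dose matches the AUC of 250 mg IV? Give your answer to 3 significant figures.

D_oral = 472 mg

For equal systemic exposure: F × D_ev = D_iv
D_ev = D_iv / F = 250 / 0.53 = 471.698 mg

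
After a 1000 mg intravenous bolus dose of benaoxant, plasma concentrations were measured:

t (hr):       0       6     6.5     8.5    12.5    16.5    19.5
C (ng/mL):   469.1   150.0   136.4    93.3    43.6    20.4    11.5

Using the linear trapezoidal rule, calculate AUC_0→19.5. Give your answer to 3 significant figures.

AUC = 2610 ng/mL·hr

Trapezoidal AUC_0→19.5:
  [0→6]: (469.1+150.0)/2 × 6 = 1857.3
  [6→6.5]: (150.0+136.4)/2 × 0.5 = 71.6
  [6.5→8.5]: (136.4+93.3)/2 × 2 = 229.7
  [8.5→12.5]: (93.3+43.6)/2 × 4 = 273.8
  [12.5→16.5]: (43.6+20.4)/2 × 4 = 128.0
  [16.5→19.5]: (20.4+11.5)/2 × 3 = 47.85
  Sum = 2608.25 ng/mL·hr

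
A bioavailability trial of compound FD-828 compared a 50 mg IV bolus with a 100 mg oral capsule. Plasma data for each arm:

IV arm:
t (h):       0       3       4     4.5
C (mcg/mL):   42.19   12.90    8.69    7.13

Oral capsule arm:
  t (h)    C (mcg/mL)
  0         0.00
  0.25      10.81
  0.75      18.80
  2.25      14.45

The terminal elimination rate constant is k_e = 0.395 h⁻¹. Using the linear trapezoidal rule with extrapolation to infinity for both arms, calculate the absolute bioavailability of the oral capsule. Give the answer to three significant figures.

F = 0.304

Trapezoidal AUC_0→4.5 (IV):
  [0→3]: (42.19+12.90)/2 × 3 = 82.635
  [3→4]: (12.90+8.69)/2 × 1 = 10.795
  [4→4.5]: (8.69+7.13)/2 × 0.5 = 3.955
  Sum = 97.385 mcg/mL·h
IV tail: 7.13/0.395 = 18.051; AUC_iv,0→∞ = 97.385 + 18.051 = 115.436 mcg/mL·h
Trapezoidal AUC_0→2.25 (oral capsule):
  [0→0.25]: (0.00+10.81)/2 × 0.25 = 1.35125
  [0.25→0.75]: (10.81+18.80)/2 × 0.5 = 7.4025
  [0.75→2.25]: (18.80+14.45)/2 × 1.5 = 24.9375
  Sum = 33.69125 mcg/mL·h
oral capsule tail: 14.45/0.395 = 36.582; AUC_ev,0→∞ = 33.69125 + 36.582 = 70.27325 mcg/mL·h
F = (AUC_ev/D_ev)/(AUC_iv/D_iv) = (70.27325/100)/(115.436/50) = 0.7027325/2.30872 = 0.3044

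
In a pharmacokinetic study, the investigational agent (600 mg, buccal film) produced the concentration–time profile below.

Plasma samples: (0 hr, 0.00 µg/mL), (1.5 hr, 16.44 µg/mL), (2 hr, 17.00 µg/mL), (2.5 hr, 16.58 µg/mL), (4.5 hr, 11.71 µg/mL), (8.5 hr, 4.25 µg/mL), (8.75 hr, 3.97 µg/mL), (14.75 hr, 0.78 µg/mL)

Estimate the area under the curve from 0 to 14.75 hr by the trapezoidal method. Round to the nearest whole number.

Trapezoidal AUC_0→14.75:
  [0→1.5]: (0.00+16.44)/2 × 1.5 = 12.33
  [1.5→2]: (16.44+17.00)/2 × 0.5 = 8.36
  [2→2.5]: (17.00+16.58)/2 × 0.5 = 8.395
  [2.5→4.5]: (16.58+11.71)/2 × 2 = 28.29
  [4.5→8.5]: (11.71+4.25)/2 × 4 = 31.92
  [8.5→8.75]: (4.25+3.97)/2 × 0.25 = 1.0275
  [8.75→14.75]: (3.97+0.78)/2 × 6 = 14.25
  Sum = 104.5725 µg/mL·hr

AUC = 105 µg/mL·hr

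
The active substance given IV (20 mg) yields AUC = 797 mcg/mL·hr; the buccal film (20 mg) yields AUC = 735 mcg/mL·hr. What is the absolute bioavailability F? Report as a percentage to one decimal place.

F = (AUC_ev / D_ev) / (AUC_iv / D_iv)
  = (735/20) / (797/20)
  = 36.75 / 39.85 = 0.9222
  = 92.22%

F = 92.2%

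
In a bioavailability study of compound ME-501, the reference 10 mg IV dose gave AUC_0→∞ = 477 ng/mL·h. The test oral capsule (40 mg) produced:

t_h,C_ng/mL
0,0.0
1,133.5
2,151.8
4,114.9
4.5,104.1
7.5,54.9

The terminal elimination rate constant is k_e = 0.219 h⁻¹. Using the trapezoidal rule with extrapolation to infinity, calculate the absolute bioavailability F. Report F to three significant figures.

F = 0.535

Trapezoidal AUC_0→7.5 (oral capsule):
  [0→1]: (0.0+133.5)/2 × 1 = 66.75
  [1→2]: (133.5+151.8)/2 × 1 = 142.65
  [2→4]: (151.8+114.9)/2 × 2 = 266.7
  [4→4.5]: (114.9+104.1)/2 × 0.5 = 54.75
  [4.5→7.5]: (104.1+54.9)/2 × 3 = 238.5
  Sum = 769.35 ng/mL·h
Tail: C_last/k_e = 54.9/0.219 = 250.685
AUC_0→∞ (oral capsule) = 769.35 + 250.685 = 1020.035 ng/mL·h
F = (AUC_ev/D_ev)/(AUC_iv/D_iv) = (1020.035/40)/(477/10) = 25.500875/47.7 = 0.5346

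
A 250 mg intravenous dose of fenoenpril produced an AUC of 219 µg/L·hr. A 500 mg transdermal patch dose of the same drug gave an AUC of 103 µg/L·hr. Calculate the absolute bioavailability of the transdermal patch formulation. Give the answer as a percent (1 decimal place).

F = (AUC_ev / D_ev) / (AUC_iv / D_iv)
  = (103/500) / (219/250)
  = 0.206 / 0.876 = 0.2352
  = 23.52%

F = 23.5%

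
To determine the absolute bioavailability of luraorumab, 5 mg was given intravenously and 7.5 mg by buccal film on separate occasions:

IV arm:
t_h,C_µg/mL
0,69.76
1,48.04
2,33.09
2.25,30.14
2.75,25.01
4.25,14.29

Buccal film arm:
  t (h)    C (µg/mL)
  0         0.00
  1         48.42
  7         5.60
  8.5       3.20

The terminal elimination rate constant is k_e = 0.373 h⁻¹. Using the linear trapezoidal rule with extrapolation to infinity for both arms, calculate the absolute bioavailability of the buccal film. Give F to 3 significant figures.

F = 0.711

Trapezoidal AUC_0→4.25 (IV):
  [0→1]: (69.76+48.04)/2 × 1 = 58.9
  [1→2]: (48.04+33.09)/2 × 1 = 40.565
  [2→2.25]: (33.09+30.14)/2 × 0.25 = 7.90375
  [2.25→2.75]: (30.14+25.01)/2 × 0.5 = 13.7875
  [2.75→4.25]: (25.01+14.29)/2 × 1.5 = 29.475
  Sum = 150.63125 µg/mL·h
IV tail: 14.29/0.373 = 38.311; AUC_iv,0→∞ = 150.63125 + 38.311 = 188.94225 µg/mL·h
Trapezoidal AUC_0→8.5 (buccal film):
  [0→1]: (0.00+48.42)/2 × 1 = 24.21
  [1→7]: (48.42+5.60)/2 × 6 = 162.06
  [7→8.5]: (5.60+3.20)/2 × 1.5 = 6.6
  Sum = 192.87 µg/mL·h
buccal film tail: 3.20/0.373 = 8.579; AUC_ev,0→∞ = 192.87 + 8.579 = 201.449 µg/mL·h
F = (AUC_ev/D_ev)/(AUC_iv/D_iv) = (201.449/7.5)/(188.94225/5) = 26.8599/37.78845 = 0.7108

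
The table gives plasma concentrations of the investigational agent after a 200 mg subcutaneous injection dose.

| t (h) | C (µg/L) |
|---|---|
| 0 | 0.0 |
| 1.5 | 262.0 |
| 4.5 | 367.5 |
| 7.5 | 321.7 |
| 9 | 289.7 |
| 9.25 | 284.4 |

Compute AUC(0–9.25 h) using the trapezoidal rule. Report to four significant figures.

AUC = 2705 µg/L·h

Trapezoidal AUC_0→9.25:
  [0→1.5]: (0.0+262.0)/2 × 1.5 = 196.5
  [1.5→4.5]: (262.0+367.5)/2 × 3 = 944.25
  [4.5→7.5]: (367.5+321.7)/2 × 3 = 1033.8
  [7.5→9]: (321.7+289.7)/2 × 1.5 = 458.55
  [9→9.25]: (289.7+284.4)/2 × 0.25 = 71.7625
  Sum = 2704.8625 µg/L·h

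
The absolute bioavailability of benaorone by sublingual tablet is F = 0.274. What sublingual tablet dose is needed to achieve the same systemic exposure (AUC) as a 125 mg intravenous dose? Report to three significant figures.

D_sublingual = 456 mg

For equal systemic exposure: F × D_ev = D_iv
D_ev = D_iv / F = 125 / 0.274 = 456.204 mg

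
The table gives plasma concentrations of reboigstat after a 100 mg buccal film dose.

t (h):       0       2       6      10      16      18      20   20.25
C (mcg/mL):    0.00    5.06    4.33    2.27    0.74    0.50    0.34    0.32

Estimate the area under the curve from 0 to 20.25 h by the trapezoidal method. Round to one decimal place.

Trapezoidal AUC_0→20.25:
  [0→2]: (0.00+5.06)/2 × 2 = 5.06
  [2→6]: (5.06+4.33)/2 × 4 = 18.78
  [6→10]: (4.33+2.27)/2 × 4 = 13.2
  [10→16]: (2.27+0.74)/2 × 6 = 9.03
  [16→18]: (0.74+0.50)/2 × 2 = 1.24
  [18→20]: (0.50+0.34)/2 × 2 = 0.84
  [20→20.25]: (0.34+0.32)/2 × 0.25 = 0.0825
  Sum = 48.2325 mcg/mL·h

AUC = 48.2 mcg/mL·h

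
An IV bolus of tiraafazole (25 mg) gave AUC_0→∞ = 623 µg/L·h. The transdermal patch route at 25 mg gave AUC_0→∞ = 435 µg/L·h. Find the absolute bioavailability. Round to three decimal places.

F = 0.698

F = (AUC_ev / D_ev) / (AUC_iv / D_iv)
  = (435/25) / (623/25)
  = 17.4 / 24.92 = 0.6982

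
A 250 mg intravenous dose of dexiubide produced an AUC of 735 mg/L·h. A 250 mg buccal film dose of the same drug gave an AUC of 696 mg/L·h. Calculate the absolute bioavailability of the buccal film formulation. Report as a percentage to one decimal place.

F = 94.7%

F = (AUC_ev / D_ev) / (AUC_iv / D_iv)
  = (696/250) / (735/250)
  = 2.784 / 2.94 = 0.9469
  = 94.69%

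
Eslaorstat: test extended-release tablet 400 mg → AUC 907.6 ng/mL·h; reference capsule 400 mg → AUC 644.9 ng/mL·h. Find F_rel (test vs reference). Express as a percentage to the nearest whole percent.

F_rel = (AUC_test/D_test) / (AUC_ref/D_ref)
      = (907.6/400) / (644.9/400)
      = 2.269 / 1.61225 = 1.4073 = 140.73%

F_rel = 141%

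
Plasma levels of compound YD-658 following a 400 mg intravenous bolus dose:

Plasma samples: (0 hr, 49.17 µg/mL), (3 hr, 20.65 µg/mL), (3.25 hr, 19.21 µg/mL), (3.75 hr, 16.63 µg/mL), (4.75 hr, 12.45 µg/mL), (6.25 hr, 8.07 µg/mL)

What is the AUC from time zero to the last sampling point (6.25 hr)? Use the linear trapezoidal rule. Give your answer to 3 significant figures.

AUC = 149 µg/mL·hr

Trapezoidal AUC_0→6.25:
  [0→3]: (49.17+20.65)/2 × 3 = 104.73
  [3→3.25]: (20.65+19.21)/2 × 0.25 = 4.9825
  [3.25→3.75]: (19.21+16.63)/2 × 0.5 = 8.96
  [3.75→4.75]: (16.63+12.45)/2 × 1 = 14.54
  [4.75→6.25]: (12.45+8.07)/2 × 1.5 = 15.39
  Sum = 148.6025 µg/mL·hr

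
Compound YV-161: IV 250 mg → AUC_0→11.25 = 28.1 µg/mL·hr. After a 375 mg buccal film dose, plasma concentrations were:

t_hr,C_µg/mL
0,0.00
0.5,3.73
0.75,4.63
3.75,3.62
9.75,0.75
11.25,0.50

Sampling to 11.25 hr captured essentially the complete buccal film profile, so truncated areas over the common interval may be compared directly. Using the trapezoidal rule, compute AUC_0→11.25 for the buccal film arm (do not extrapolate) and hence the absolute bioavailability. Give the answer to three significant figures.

F = 0.674

Trapezoidal AUC_0→11.25 (buccal film):
  [0→0.5]: (0.00+3.73)/2 × 0.5 = 0.9325
  [0.5→0.75]: (3.73+4.63)/2 × 0.25 = 1.045
  [0.75→3.75]: (4.63+3.62)/2 × 3 = 12.375
  [3.75→9.75]: (3.62+0.75)/2 × 6 = 13.11
  [9.75→11.25]: (0.75+0.50)/2 × 1.5 = 0.9375
  Sum = 28.4 µg/mL·hr
F = (AUC_ev/D_ev)/(AUC_iv/D_iv) = (28.4/375)/(28.1/250) = 0.0757333/0.1124 = 0.6738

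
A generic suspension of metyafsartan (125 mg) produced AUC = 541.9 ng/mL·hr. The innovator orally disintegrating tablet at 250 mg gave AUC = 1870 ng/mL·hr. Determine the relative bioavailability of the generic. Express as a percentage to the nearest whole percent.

F_rel = 58%

F_rel = (AUC_test/D_test) / (AUC_ref/D_ref)
      = (541.9/125) / (1870/250)
      = 4.3352 / 7.48 = 0.5796 = 57.96%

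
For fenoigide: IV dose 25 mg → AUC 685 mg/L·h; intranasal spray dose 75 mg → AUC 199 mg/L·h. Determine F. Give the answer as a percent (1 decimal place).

F = 9.7%

F = (AUC_ev / D_ev) / (AUC_iv / D_iv)
  = (199/75) / (685/25)
  = 2.65333 / 27.4 = 0.0968
  = 9.68%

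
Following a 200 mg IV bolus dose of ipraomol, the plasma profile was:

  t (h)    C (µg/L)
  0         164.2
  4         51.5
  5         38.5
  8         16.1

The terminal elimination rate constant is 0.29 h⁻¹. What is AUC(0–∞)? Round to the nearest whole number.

AUC = 614 µg/L·h

Trapezoidal AUC_0→8:
  [0→4]: (164.2+51.5)/2 × 4 = 431.4
  [4→5]: (51.5+38.5)/2 × 1 = 45.0
  [5→8]: (38.5+16.1)/2 × 3 = 81.9
  Sum = 558.3 µg/L·h
Extrapolated tail: C_last / k_e = 16.1 / 0.29 = 55.517
AUC_0→∞ = 558.3 + 55.517 = 613.817 µg/L·h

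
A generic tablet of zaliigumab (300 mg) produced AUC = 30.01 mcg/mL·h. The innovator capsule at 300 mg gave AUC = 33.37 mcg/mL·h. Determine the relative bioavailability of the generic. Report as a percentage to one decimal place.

F_rel = (AUC_test/D_test) / (AUC_ref/D_ref)
      = (30.01/300) / (33.37/300)
      = 0.100033 / 0.111233 = 0.8993 = 89.93%

F_rel = 89.9%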